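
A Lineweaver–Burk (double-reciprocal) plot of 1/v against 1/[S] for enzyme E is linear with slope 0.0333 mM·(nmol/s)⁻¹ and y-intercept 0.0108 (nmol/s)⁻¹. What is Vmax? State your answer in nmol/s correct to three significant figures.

92.6 nmol/s

The y-intercept of a Lineweaver–Burk plot equals 1/Vmax, so Vmax = 1/0.0108 = 92.6 nmol/s.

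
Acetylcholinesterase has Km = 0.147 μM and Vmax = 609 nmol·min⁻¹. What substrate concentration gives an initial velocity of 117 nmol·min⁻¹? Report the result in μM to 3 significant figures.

0.0350 μM

The required fractional saturation is v/Vmax = 117/609 = 0.1921.
Then [S]/(Km+[S]) = 0.1921 ⇒ [S] = 0.147 × 0.1921/(1 − 0.1921) = 0.0350 μM.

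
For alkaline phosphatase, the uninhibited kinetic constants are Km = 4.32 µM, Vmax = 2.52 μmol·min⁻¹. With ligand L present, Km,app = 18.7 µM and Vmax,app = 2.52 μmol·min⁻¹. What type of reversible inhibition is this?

competitive

Km increases (4.32 → 18.7 µM) while Vmax is unchanged — the hallmark of competitive inhibition.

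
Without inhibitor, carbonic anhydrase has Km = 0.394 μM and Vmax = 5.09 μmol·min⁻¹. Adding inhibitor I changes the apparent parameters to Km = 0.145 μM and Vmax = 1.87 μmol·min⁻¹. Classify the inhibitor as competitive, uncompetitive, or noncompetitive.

uncompetitive

Both Km and Vmax decrease by the same factor (~2.72-fold) — characteristic of uncompetitive inhibition.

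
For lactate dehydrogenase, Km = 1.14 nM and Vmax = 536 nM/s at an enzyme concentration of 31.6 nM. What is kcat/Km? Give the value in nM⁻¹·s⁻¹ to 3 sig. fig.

kcat = Vmax/[E]total = 536/31.6 = 17.0 s⁻¹.
kcat/Km = 17.0/1.14 = 14.9 nM⁻¹·s⁻¹.

14.9 nM⁻¹·s⁻¹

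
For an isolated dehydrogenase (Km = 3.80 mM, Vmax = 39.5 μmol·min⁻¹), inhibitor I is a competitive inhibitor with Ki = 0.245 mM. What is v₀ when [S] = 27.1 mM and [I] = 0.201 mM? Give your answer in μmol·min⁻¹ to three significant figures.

With α = 1 + [I]/Ki = 1 + 0.201/0.245 = 1.820, the competitive rate law is v = Vmax[S] / (αKm + [S]).
v = 39.5×27.1 / (1.820×3.80 + 27.1) = 1070/34.02 = 31.5 μmol·min⁻¹.

31.5 μmol·min⁻¹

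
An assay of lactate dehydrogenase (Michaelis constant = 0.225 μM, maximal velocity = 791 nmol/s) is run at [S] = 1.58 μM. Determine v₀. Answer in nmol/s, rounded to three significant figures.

692 nmol/s

[S]/(Km+[S]) = 1.58/1.805 = 0.8753, the fractional saturation.
v = 0.8753 × Vmax = 0.8753 × 791 = 692 nmol/s.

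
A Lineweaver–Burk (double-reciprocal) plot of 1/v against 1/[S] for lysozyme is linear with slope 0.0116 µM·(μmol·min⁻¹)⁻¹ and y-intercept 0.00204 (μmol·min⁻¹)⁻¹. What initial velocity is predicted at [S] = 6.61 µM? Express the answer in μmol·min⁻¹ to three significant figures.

264 μmol·min⁻¹

The y-intercept is 1/Vmax, so Vmax = 1/0.00204 = 490 μmol·min⁻¹.
The slope is Km/Vmax, so Km = 0.0116 × 490 = 5.69 µM.
Then v = 490 × 6.61/(5.69 + 6.61) = 264 μmol·min⁻¹.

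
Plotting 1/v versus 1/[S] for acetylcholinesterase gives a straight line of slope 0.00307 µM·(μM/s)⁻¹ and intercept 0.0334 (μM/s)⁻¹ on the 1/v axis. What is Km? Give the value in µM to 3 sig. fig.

0.0919 µM

y-intercept = 1/Vmax ⇒ Vmax = 29.9 μM/s; slope = Km/Vmax ⇒ Km = slope × Vmax.
Km = 0.00307 × 29.9 = 0.0919 µM.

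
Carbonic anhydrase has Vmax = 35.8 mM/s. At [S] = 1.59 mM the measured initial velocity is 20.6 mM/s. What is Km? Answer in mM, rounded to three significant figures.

1.17 mM

From v = Vmax[S]/(Km+[S]), Km = [S](Vmax − v)/v.
Km = 1.59 × (35.8 − 20.6) / 20.6 = 24.17/20.6 = 1.17 mM.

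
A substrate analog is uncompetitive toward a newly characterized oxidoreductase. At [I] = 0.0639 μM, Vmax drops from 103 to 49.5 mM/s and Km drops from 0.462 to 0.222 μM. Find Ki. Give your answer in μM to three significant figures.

Uncompetitive: Vmax,app = Vmax/α (and Km,app = Km/α) with α = 1 + [I]/Ki.
α = Vmax/Vmax,app = 103/49.5 = 2.081.
Ki = [I]/(α − 1) = 0.0639/1.081 = 0.0591 μM.

0.0591 μM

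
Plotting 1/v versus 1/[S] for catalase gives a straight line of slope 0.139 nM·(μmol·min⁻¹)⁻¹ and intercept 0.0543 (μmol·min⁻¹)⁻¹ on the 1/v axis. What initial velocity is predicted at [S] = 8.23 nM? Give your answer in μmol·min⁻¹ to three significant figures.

14.0 μmol·min⁻¹

The y-intercept is 1/Vmax, so Vmax = 1/0.0543 = 18.4 μmol·min⁻¹.
The slope is Km/Vmax, so Km = 0.139 × 18.4 = 2.56 nM.
Then v = 18.4 × 8.23/(2.56 + 8.23) = 14.0 μmol·min⁻¹.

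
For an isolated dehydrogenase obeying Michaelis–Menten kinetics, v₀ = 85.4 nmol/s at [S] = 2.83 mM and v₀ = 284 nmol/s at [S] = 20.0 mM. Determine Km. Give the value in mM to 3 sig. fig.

In reciprocal form, 1/v = (Km/Vmax)·(1/[S]) + 1/Vmax. The two points give (1/[S], 1/v) = (0.3534, 0.01171) and (0.05000, 0.003521).
Slope = (0.01171 − 0.003521)/(0.3534 − 0.05000) = 0.02699; intercept = 0.01171 − 0.02699×0.3534 = 0.002171.
Vmax = 1/intercept = 461 nmol/s; Km = slope × Vmax = 0.02699 × 461 = 12.4 mM.

12.4 mM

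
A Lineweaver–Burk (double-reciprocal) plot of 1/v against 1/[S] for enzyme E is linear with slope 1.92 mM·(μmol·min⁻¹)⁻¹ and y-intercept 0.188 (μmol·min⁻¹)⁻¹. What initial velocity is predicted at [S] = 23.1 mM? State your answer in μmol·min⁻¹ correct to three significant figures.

3.69 μmol·min⁻¹

The y-intercept is 1/Vmax, so Vmax = 1/0.188 = 5.32 μmol·min⁻¹.
The slope is Km/Vmax, so Km = 1.92 × 5.32 = 10.2 mM.
Then v = 5.32 × 23.1/(10.2 + 23.1) = 3.69 μmol·min⁻¹.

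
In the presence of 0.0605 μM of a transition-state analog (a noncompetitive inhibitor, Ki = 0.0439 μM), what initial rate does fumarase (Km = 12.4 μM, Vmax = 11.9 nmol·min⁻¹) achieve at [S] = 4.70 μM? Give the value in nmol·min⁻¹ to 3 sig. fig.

1.38 nmol·min⁻¹

α = 1 + [I]/Ki = 1 + 0.0605/0.0439 = 2.378.
For a noncompetitive inhibitor, Vmax is reduced to Vmax/α while Km is unchanged: Km,app = 12.4 μM, Vmax,app = 5.00 nmol·min⁻¹.
v = Vmax,app·[S]/(Km,app + [S]) = 5.00 × 4.70/(12.4 + 4.70) = 1.38 nmol·min⁻¹.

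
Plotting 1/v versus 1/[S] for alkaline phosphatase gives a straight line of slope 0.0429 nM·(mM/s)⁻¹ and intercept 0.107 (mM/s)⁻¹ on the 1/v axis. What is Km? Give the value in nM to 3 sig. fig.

0.401 nM

y-intercept = 1/Vmax ⇒ Vmax = 9.35 mM/s; slope = Km/Vmax ⇒ Km = slope × Vmax.
Km = 0.0429 × 9.35 = 0.401 nM.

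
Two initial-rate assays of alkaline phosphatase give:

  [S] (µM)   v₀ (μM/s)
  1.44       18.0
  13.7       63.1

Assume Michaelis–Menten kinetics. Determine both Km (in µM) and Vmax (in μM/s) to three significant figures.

In reciprocal form, 1/v = (Km/Vmax)·(1/[S]) + 1/Vmax. The two points give (1/[S], 1/v) = (0.6944, 0.05556) and (0.07299, 0.01585).
Slope = (0.05556 − 0.01585)/(0.6944 − 0.07299) = 0.06390; intercept = 0.05556 − 0.06390×0.6944 = 0.01118.
Vmax = 1/intercept = 89.4 μM/s; Km = slope × Vmax = 0.06390 × 89.4 = 5.71 µM.

Km = 5.71 µM; Vmax = 89.4 μM/s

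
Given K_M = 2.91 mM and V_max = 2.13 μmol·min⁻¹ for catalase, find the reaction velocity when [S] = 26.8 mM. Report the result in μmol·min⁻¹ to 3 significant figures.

[S]/(Km+[S]) = 26.8/29.71 = 0.9021, the fractional saturation.
v = 0.9021 × Vmax = 0.9021 × 2.13 = 1.92 μmol·min⁻¹.

1.92 μmol·min⁻¹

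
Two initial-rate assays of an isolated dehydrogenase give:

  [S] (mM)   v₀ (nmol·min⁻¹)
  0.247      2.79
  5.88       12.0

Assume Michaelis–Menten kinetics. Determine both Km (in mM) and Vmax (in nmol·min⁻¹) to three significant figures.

In reciprocal form, 1/v = (Km/Vmax)·(1/[S]) + 1/Vmax. The two points give (1/[S], 1/v) = (4.049, 0.3584) and (0.1701, 0.08333).
Slope = (0.3584 − 0.08333)/(4.049 − 0.1701) = 0.07093; intercept = 0.3584 − 0.07093×4.049 = 0.07127.
Vmax = 1/intercept = 14.0 nmol·min⁻¹; Km = slope × Vmax = 0.07093 × 14.0 = 0.995 mM.

Km = 0.995 mM; Vmax = 14.0 nmol·min⁻¹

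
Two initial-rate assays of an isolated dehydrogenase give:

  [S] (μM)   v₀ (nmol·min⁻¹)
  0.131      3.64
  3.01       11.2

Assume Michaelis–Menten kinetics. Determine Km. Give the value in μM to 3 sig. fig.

In reciprocal form, 1/v = (Km/Vmax)·(1/[S]) + 1/Vmax. The two points give (1/[S], 1/v) = (7.634, 0.2747) and (0.3322, 0.08929).
Slope = (0.2747 − 0.08929)/(7.634 − 0.3322) = 0.02540; intercept = 0.2747 − 0.02540×7.634 = 0.08085.
Vmax = 1/intercept = 12.4 nmol·min⁻¹; Km = slope × Vmax = 0.02540 × 12.4 = 0.314 μM.

0.314 μM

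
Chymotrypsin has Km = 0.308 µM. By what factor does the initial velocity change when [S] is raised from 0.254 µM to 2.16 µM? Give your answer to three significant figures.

The fractional saturations are [S]/(Km+[S]) = 0.254/0.5620 = 0.4520 and 2.16/2.468 = 0.8752.
v₂/v₁ is just their ratio: 0.8752/0.4520 = 1.94.

1.94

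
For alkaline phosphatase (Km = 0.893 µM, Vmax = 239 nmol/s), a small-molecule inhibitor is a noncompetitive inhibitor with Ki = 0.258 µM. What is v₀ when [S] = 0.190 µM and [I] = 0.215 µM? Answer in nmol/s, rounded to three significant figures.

With α = 1 + [I]/Ki = 1 + 0.215/0.258 = 1.833, the noncompetitive rate law is v = (Vmax/α)·[S] / (Km + [S]).
v = (239/1.833)×0.190 / (0.893 + 0.190) = 24.77/1.083 = 22.9 nmol/s.

22.9 nmol/s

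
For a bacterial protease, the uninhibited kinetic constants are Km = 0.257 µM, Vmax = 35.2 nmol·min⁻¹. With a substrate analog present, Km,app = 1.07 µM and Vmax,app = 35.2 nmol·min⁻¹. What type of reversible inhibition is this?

Km increases (0.257 → 1.07 µM) while Vmax is unchanged — the hallmark of competitive inhibition.

competitive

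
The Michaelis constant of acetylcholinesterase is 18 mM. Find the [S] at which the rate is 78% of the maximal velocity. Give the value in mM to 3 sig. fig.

v/Vmax = [S]/(Km+[S]) = 0.78, so [S] = Km·0.78/(1 − 0.78) = 18 × 3.545.
[S] = 63.8 mM.

63.8 mM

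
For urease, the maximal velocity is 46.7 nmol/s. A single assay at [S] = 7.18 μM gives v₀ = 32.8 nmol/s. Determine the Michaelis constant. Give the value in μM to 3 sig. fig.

From v = Vmax[S]/(Km+[S]), Km = [S](Vmax − v)/v.
Km = 7.18 × (46.7 − 32.8) / 32.8 = 99.80/32.8 = 3.04 μM.

3.04 μM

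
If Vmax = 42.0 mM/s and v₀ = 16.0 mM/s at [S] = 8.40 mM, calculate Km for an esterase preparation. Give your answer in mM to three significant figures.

From v = Vmax[S]/(Km+[S]), Km = [S](Vmax − v)/v.
Km = 8.40 × (42.0 − 16.0) / 16.0 = 218.4/16.0 = 13.6 mM.

13.6 mM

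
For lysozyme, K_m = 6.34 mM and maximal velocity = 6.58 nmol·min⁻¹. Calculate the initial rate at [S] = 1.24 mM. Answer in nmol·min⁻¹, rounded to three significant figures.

1.08 nmol·min⁻¹

[S]/(Km+[S]) = 1.24/7.580 = 0.1636, the fractional saturation.
v = 0.1636 × Vmax = 0.1636 × 6.58 = 1.08 nmol·min⁻¹.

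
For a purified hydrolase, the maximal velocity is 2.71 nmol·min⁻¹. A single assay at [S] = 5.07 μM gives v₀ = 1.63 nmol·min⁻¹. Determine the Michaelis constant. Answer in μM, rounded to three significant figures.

From v = Vmax[S]/(Km+[S]), Km = [S](Vmax − v)/v.
Km = 5.07 × (2.71 − 1.63) / 1.63 = 5.476/1.63 = 3.36 μM.

3.36 μM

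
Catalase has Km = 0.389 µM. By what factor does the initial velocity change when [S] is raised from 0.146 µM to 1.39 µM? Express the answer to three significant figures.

2.86

Since Vmax cancels, v₂/v₁ = [S]₂(Km+[S]₁) / [S]₁(Km+[S]₂).
= 1.39×(0.389+0.146) / (0.146×(0.389+1.39)) = 0.7436/0.2597 = 2.86.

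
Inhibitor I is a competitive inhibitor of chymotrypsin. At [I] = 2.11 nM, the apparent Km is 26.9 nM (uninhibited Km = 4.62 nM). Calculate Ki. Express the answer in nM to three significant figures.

Competitive: Km,app = α·Km with α = 1 + [I]/Ki.
α = Km,app/Km = 26.9/4.62 = 5.823.
Since α = 1 + [I]/Ki, [I]/Ki = 5.823 − 1 = 4.823 and Ki = 2.11/4.823 = 0.438 nM.

0.438 nM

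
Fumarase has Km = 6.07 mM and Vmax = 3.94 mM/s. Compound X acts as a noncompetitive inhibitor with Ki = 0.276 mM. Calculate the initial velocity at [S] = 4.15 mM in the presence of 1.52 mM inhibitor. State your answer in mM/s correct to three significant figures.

With α = 1 + [I]/Ki = 1 + 1.52/0.276 = 6.507, the noncompetitive rate law is v = (Vmax/α)·[S] / (Km + [S]).
v = (3.94/6.507)×4.15 / (6.07 + 4.15) = 2.513/10.22 = 0.246 mM/s.

0.246 mM/s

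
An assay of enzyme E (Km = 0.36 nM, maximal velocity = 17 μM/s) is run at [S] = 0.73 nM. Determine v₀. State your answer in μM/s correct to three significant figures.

11.4 μM/s

[S]/(Km+[S]) = 0.73/1.090 = 0.6697, the fractional saturation.
v = 0.6697 × Vmax = 0.6697 × 17 = 11.4 μM/s.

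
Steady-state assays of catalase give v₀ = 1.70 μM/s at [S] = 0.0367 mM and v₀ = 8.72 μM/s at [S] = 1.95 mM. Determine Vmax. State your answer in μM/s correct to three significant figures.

From v = Vmax[S]/(Km+[S]), each point gives Vmax = v(Km+[S])/[S].
Equating: 1.70(Km+0.0367)/0.0367 = 8.72(Km+1.95)/1.95.
46.32·Km + 1.70 = 4.472·Km + 8.72, so (46.32 − 4.472)·Km = 8.72 − 1.70.
Km = 7.020/41.85 = 0.168 mM; then Vmax = 1.70(0.168+0.0367)/0.0367 = 9.47 μM/s.

9.47 μM/s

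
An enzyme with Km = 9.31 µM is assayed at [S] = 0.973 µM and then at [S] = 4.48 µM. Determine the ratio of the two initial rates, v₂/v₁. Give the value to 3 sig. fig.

Since Vmax cancels, v₂/v₁ = [S]₂(Km+[S]₁) / [S]₁(Km+[S]₂).
= 4.48×(9.31+0.973) / (0.973×(9.31+4.48)) = 46.07/13.42 = 3.43.

3.43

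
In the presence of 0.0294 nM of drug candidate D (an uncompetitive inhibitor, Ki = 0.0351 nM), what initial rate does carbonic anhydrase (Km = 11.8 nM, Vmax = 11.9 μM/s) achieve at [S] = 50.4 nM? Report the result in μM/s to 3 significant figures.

5.74 μM/s

α = 1 + [I]/Ki = 1 + 0.0294/0.0351 = 1.838.
For an uncompetitive inhibitor, both parameters are divided by α, giving Vmax/α and Km/α: Km,app = 6.42 nM, Vmax,app = 6.48 μM/s.
v = Vmax,app·[S]/(Km,app + [S]) = 6.48 × 50.4/(6.42 + 50.4) = 5.74 μM/s.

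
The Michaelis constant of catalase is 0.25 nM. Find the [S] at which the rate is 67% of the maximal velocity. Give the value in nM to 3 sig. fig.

0.508 nM

v/Vmax = [S]/(Km+[S]) = 0.67, so [S] = Km·0.67/(1 − 0.67) = 0.25 × 2.030.
[S] = 0.508 nM.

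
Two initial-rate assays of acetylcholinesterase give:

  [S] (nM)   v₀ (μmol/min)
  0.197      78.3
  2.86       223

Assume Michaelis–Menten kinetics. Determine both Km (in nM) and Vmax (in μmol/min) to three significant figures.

In reciprocal form, 1/v = (Km/Vmax)·(1/[S]) + 1/Vmax. The two points give (1/[S], 1/v) = (5.076, 0.01277) and (0.3497, 0.004484).
Slope = (0.01277 − 0.004484)/(5.076 − 0.3497) = 0.001753; intercept = 0.01277 − 0.001753×5.076 = 0.003871.
Vmax = 1/intercept = 258 μmol/min; Km = slope × Vmax = 0.001753 × 258 = 0.453 nM.

Km = 0.453 nM; Vmax = 258 μmol/min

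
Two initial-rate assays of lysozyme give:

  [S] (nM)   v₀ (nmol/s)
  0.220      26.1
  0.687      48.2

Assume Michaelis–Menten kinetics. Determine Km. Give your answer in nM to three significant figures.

In reciprocal form, 1/v = (Km/Vmax)·(1/[S]) + 1/Vmax. The two points give (1/[S], 1/v) = (4.545, 0.03831) and (1.456, 0.02075).
Slope = (0.03831 − 0.02075)/(4.545 − 1.456) = 0.005685; intercept = 0.03831 − 0.005685×4.545 = 0.01247.
Vmax = 1/intercept = 80.2 nmol/s; Km = slope × Vmax = 0.005685 × 80.2 = 0.456 nM.

0.456 nM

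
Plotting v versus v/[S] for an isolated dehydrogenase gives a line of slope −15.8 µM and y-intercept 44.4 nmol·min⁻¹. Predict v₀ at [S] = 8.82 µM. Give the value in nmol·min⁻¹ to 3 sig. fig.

In the Eadie–Hofstee form v = Vmax − Km·(v/[S]), the slope is −Km and the intercept is Vmax, so Km = 15.8 µM and Vmax = 44.4 nmol·min⁻¹.
v = 44.4 × 8.82/(15.8 + 8.82) = 15.9 nmol·min⁻¹.

15.9 nmol·min⁻¹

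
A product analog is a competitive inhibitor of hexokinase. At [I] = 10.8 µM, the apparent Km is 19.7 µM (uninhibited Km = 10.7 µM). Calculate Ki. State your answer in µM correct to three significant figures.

12.8 µM

Competitive: Km,app = α·Km with α = 1 + [I]/Ki.
α = Km,app/Km = 19.7/10.7 = 1.841.
Since α = 1 + [I]/Ki, [I]/Ki = 1.841 − 1 = 0.8411 and Ki = 10.8/0.8411 = 12.8 µM.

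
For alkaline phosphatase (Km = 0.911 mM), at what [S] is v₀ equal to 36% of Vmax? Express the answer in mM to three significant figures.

v/Vmax = [S]/(Km+[S]) = 0.36, so [S] = Km·0.36/(1 − 0.36) = 0.911 × 0.5625.
[S] = 0.512 mM.

0.512 mM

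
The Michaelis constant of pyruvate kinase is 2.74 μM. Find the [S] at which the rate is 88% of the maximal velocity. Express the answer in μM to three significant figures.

v/Vmax = [S]/(Km+[S]) = 0.88, so [S] = Km·0.88/(1 − 0.88) = 2.74 × 7.333.
[S] = 20.1 μM.

20.1 μM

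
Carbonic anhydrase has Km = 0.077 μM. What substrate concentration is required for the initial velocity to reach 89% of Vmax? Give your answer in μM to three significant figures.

0.623 μM

v/Vmax = [S]/(Km+[S]) = 0.89, so [S] = Km·0.89/(1 − 0.89) = 0.077 × 8.091.
[S] = 0.623 μM.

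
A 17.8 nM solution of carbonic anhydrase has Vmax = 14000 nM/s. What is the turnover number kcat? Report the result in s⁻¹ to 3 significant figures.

kcat = Vmax/[E]total = 14000 nM/s / 17.8 nM = 787 s⁻¹.

787 s⁻¹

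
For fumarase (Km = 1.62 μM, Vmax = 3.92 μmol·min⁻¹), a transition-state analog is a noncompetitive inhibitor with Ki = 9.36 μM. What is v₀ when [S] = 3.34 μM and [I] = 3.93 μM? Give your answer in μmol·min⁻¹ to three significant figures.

α = 1 + [I]/Ki = 1 + 3.93/9.36 = 1.420.
For a noncompetitive inhibitor, Vmax is reduced to Vmax/α while Km is unchanged: Km,app = 1.62 μM, Vmax,app = 2.76 μmol·min⁻¹.
v = Vmax,app·[S]/(Km,app + [S]) = 2.76 × 3.34/(1.62 + 3.34) = 1.86 μmol·min⁻¹.

1.86 μmol·min⁻¹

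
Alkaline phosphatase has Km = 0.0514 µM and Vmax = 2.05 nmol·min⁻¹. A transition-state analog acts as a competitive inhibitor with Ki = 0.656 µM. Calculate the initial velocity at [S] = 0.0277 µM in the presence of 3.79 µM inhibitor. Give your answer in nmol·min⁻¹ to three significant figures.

With α = 1 + [I]/Ki = 1 + 3.79/0.656 = 6.777, the competitive rate law is v = Vmax[S] / (αKm + [S]).
v = 2.05×0.0277 / (6.777×0.0514 + 0.0277) = 0.05678/0.3761 = 0.151 nmol·min⁻¹.

0.151 nmol·min⁻¹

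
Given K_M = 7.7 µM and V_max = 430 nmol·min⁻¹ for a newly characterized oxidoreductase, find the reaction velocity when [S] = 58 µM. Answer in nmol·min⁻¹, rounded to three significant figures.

380 nmol·min⁻¹

v = Vmax·[S]/(Km + [S]) = 430 × 58 / (7.7 + 58)
  = 24940 / 65.70 = 380 nmol·min⁻¹.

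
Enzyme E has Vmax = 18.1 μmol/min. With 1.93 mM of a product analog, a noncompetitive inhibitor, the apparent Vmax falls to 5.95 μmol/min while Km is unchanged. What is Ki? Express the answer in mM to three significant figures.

Noncompetitive: Vmax,app = Vmax/α with α = 1 + [I]/Ki.
α = Vmax/Vmax,app = 18.1/5.95 = 3.042.
Ki = [I]/(α − 1) = 1.93/2.042 = 0.945 mM.

0.945 mM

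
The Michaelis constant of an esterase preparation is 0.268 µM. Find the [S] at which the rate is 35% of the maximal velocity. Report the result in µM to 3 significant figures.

v/Vmax = [S]/(Km+[S]) = 0.35, so [S] = Km·0.35/(1 − 0.35) = 0.268 × 0.5385.
[S] = 0.144 µM.

0.144 µM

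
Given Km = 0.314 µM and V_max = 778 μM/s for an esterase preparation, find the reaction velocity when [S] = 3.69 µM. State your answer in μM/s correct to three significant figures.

[S]/(Km+[S]) = 3.69/4.004 = 0.9216, the fractional saturation.
v = 0.9216 × Vmax = 0.9216 × 778 = 717 μM/s.

717 μM/s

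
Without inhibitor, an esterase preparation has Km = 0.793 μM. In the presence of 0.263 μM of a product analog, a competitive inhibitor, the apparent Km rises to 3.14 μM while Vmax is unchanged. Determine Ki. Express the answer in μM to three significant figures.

Competitive: Km,app = α·Km with α = 1 + [I]/Ki.
α = Km,app/Km = 3.14/0.793 = 3.960.
Since α = 1 + [I]/Ki, [I]/Ki = 3.960 − 1 = 2.960 and Ki = 0.263/2.960 = 0.0889 μM.

0.0889 μM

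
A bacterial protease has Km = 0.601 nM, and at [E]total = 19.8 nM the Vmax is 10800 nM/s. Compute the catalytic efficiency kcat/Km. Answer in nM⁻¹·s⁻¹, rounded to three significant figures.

908 nM⁻¹·s⁻¹

kcat = Vmax/[E]total = 10800/19.8 = 545 s⁻¹.
kcat/Km = 545/0.601 = 908 nM⁻¹·s⁻¹.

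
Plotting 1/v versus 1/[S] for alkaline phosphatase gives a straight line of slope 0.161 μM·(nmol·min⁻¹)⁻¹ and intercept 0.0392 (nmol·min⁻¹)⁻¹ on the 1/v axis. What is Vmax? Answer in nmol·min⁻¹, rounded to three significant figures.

25.5 nmol·min⁻¹

The y-intercept of a Lineweaver–Burk plot equals 1/Vmax, so Vmax = 1/0.0392 = 25.5 nmol·min⁻¹.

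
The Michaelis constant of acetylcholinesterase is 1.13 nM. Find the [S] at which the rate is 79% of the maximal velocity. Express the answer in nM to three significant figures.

v/Vmax = [S]/(Km+[S]) = 0.79, so [S] = Km·0.79/(1 − 0.79) = 1.13 × 3.762.
[S] = 4.25 nM.

4.25 nM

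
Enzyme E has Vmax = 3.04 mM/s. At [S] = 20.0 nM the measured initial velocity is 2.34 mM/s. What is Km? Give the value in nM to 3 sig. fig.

From v = Vmax[S]/(Km+[S]), Km = [S](Vmax − v)/v.
Km = 20.0 × (3.04 − 2.34) / 2.34 = 14.00/2.34 = 5.98 nM.

5.98 nM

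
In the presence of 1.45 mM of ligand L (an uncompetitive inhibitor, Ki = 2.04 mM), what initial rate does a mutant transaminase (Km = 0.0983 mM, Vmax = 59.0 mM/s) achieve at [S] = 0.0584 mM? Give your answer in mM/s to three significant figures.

17.4 mM/s

With α = 1 + [I]/Ki = 1 + 1.45/2.04 = 1.711, the uncompetitive rate law is v = (Vmax/α)·[S] / (Km/α + [S]).
v = (59.0/1.711)×0.0584 / (0.0983/1.711 + 0.0584) = 2.014/0.1159 = 17.4 mM/s.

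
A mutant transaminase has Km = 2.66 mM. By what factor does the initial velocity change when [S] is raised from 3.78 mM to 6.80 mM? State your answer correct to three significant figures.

Since Vmax cancels, v₂/v₁ = [S]₂(Km+[S]₁) / [S]₁(Km+[S]₂).
= 6.80×(2.66+3.78) / (3.78×(2.66+6.80)) = 43.79/35.76 = 1.22.

1.22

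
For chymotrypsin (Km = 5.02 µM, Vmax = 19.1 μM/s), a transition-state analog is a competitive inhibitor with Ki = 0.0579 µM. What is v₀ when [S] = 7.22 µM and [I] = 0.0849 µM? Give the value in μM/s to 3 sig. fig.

7.04 μM/s

α = 1 + [I]/Ki = 1 + 0.0849/0.0579 = 2.466.
For a competitive inhibitor, Vmax is unchanged and the apparent Km becomes α·Km: Km,app = 12.4 µM, Vmax,app = 19.1 μM/s.
v = Vmax,app·[S]/(Km,app + [S]) = 19.1 × 7.22/(12.4 + 7.22) = 7.04 μM/s.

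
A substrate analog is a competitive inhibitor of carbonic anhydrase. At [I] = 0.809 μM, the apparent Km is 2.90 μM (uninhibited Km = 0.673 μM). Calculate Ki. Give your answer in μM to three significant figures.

0.244 μM

Competitive: Km,app = α·Km with α = 1 + [I]/Ki.
α = Km,app/Km = 2.90/0.673 = 4.309.
Since α = 1 + [I]/Ki, [I]/Ki = 4.309 − 1 = 3.309 and Ki = 0.809/3.309 = 0.244 μM.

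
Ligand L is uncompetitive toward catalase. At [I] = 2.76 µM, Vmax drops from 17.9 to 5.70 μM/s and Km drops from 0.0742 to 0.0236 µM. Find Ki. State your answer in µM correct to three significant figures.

1.29 µM

Uncompetitive: Vmax,app = Vmax/α (and Km,app = Km/α) with α = 1 + [I]/Ki.
α = Vmax/Vmax,app = 17.9/5.70 = 3.140.
Ki = [I]/(α − 1) = 2.76/2.140 = 1.29 µM.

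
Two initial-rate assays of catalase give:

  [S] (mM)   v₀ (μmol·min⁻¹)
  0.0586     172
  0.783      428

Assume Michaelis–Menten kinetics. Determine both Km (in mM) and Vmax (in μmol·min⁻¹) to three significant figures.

In reciprocal form, 1/v = (Km/Vmax)·(1/[S]) + 1/Vmax. The two points give (1/[S], 1/v) = (17.06, 0.005814) and (1.277, 0.002336).
Slope = (0.005814 − 0.002336)/(17.06 − 1.277) = 0.0002203; intercept = 0.005814 − 0.0002203×17.06 = 0.002055.
Vmax = 1/intercept = 487 μmol·min⁻¹; Km = slope × Vmax = 0.0002203 × 487 = 0.107 mM.

Km = 0.107 mM; Vmax = 487 μmol·min⁻¹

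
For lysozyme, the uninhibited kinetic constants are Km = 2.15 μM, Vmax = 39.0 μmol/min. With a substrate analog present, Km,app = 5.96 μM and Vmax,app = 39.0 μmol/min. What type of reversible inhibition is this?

Km increases (2.15 → 5.96 μM) while Vmax is unchanged — the hallmark of competitive inhibition.

competitive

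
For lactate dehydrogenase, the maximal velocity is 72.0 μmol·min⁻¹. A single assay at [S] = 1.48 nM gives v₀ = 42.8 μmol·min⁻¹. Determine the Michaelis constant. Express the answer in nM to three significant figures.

From v = Vmax[S]/(Km+[S]), Km = [S](Vmax − v)/v.
Km = 1.48 × (72.0 − 42.8) / 42.8 = 43.22/42.8 = 1.01 nM.

1.01 nM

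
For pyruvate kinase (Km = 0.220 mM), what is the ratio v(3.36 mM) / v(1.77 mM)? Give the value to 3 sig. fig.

1.06

Since Vmax cancels, v₂/v₁ = [S]₂(Km+[S]₁) / [S]₁(Km+[S]₂).
= 3.36×(0.220+1.77) / (1.77×(0.220+3.36)) = 6.686/6.337 = 1.06.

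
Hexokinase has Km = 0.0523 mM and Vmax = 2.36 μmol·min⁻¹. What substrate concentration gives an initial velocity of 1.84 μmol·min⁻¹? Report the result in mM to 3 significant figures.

0.185 mM

Rearranging v = Vmax[S]/(Km+[S]) gives [S] = Km·v/(Vmax − v).
[S] = 0.0523 × 1.84 / (2.36 − 1.84) = 0.09623/0.5200 = 0.185 mM.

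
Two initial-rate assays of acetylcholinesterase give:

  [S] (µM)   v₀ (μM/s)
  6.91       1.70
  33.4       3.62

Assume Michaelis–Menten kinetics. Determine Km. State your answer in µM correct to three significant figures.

13.9 µM

In reciprocal form, 1/v = (Km/Vmax)·(1/[S]) + 1/Vmax. The two points give (1/[S], 1/v) = (0.1447, 0.5882) and (0.02994, 0.2762).
Slope = (0.5882 − 0.2762)/(0.1447 − 0.02994) = 2.718; intercept = 0.5882 − 2.718×0.1447 = 0.1949.
Vmax = 1/intercept = 5.13 μM/s; Km = slope × Vmax = 2.718 × 5.13 = 13.9 µM.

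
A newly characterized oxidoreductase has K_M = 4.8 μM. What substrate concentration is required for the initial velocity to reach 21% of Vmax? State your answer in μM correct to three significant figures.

1.28 μM

v/Vmax = [S]/(Km+[S]) = 0.21, so [S] = Km·0.21/(1 − 0.21) = 4.8 × 0.2658.
[S] = 1.28 μM.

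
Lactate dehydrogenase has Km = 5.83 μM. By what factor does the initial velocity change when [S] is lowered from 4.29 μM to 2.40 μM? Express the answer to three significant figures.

Since Vmax cancels, v₂/v₁ = [S]₂(Km+[S]₁) / [S]₁(Km+[S]₂).
= 2.40×(5.83+4.29) / (4.29×(5.83+2.40)) = 24.29/35.31 = 0.688.

0.688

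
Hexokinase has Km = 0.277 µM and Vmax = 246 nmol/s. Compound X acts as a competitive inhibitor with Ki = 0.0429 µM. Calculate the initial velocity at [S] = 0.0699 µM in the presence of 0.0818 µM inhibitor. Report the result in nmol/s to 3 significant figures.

With α = 1 + [I]/Ki = 1 + 0.0818/0.0429 = 2.907, the competitive rate law is v = Vmax[S] / (αKm + [S]).
v = 246×0.0699 / (2.907×0.277 + 0.0699) = 17.20/0.8751 = 19.7 nmol/s.

19.7 nmol/s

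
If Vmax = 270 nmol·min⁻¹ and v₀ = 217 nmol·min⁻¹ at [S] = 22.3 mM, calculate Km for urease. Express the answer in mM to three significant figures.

5.45 mM

v/Vmax = 217/270 = 0.8037 = [S]/(Km+[S]).
So Km + [S] = [S]/0.8037 = 27.75 mM, giving Km = 27.75 − 22.3 = 5.45 mM.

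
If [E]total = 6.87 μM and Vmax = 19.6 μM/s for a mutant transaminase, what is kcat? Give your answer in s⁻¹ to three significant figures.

kcat = Vmax/[E]total = 19.6 μM/s / 6.87 μM = 2.85 s⁻¹.

2.85 s⁻¹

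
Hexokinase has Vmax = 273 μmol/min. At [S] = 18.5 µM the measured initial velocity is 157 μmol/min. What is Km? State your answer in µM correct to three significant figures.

13.7 µM

From v = Vmax[S]/(Km+[S]), Km = [S](Vmax − v)/v.
Km = 18.5 × (273 − 157) / 157 = 2146/157 = 13.7 µM.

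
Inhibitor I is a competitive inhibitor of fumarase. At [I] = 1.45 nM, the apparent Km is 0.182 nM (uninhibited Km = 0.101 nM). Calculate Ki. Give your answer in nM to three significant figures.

1.81 nM

Competitive: Km,app = α·Km with α = 1 + [I]/Ki.
α = Km,app/Km = 0.182/0.101 = 1.802.
Ki = [I]/(α − 1) = 1.45/0.8020 = 1.81 nM.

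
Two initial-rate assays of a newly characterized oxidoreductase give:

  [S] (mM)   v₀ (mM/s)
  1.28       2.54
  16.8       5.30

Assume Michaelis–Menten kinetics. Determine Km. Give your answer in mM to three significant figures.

1.65 mM

In reciprocal form, 1/v = (Km/Vmax)·(1/[S]) + 1/Vmax. The two points give (1/[S], 1/v) = (0.7812, 0.3937) and (0.05952, 0.1887).
Slope = (0.3937 − 0.1887)/(0.7812 − 0.05952) = 0.2841; intercept = 0.3937 − 0.2841×0.7812 = 0.1718.
Vmax = 1/intercept = 5.82 mM/s; Km = slope × Vmax = 0.2841 × 5.82 = 1.65 mM.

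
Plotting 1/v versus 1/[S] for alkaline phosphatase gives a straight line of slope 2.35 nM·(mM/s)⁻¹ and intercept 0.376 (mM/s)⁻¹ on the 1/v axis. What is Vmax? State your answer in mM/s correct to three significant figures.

The y-intercept of a Lineweaver–Burk plot equals 1/Vmax, so Vmax = 1/0.376 = 2.66 mM/s.

2.66 mM/s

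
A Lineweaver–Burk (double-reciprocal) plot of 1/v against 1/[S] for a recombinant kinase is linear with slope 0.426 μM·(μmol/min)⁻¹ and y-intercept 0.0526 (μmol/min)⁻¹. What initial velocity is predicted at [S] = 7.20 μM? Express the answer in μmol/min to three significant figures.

8.95 μmol/min

The y-intercept is 1/Vmax, so Vmax = 1/0.0526 = 19.0 μmol/min.
The slope is Km/Vmax, so Km = 0.426 × 19.0 = 8.10 μM.
Then v = 19.0 × 7.20/(8.10 + 7.20) = 8.95 μmol/min.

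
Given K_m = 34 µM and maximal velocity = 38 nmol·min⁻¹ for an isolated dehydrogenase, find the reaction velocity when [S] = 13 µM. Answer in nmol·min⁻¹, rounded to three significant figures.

v = Vmax·[S]/(Km + [S]) = 38 × 13 / (34 + 13)
  = 494.0 / 47.00 = 10.5 nmol·min⁻¹.

10.5 nmol·min⁻¹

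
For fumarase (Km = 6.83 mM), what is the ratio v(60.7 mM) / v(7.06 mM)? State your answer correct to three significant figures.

1.77

The fractional saturations are [S]/(Km+[S]) = 7.06/13.89 = 0.5083 and 60.7/67.53 = 0.8989.
v₂/v₁ is just their ratio: 0.8989/0.5083 = 1.77.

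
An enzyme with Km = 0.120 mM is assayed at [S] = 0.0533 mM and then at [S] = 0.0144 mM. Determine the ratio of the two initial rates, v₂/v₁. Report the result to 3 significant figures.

Since Vmax cancels, v₂/v₁ = [S]₂(Km+[S]₁) / [S]₁(Km+[S]₂).
= 0.0144×(0.120+0.0533) / (0.0533×(0.120+0.0144)) = 0.002496/0.007164 = 0.348.

0.348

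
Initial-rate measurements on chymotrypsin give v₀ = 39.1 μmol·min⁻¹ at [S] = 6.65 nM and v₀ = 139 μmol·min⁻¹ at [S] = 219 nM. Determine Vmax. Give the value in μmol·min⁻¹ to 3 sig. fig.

151 μmol·min⁻¹

In reciprocal form, 1/v = (Km/Vmax)·(1/[S]) + 1/Vmax. The two points give (1/[S], 1/v) = (0.1504, 0.02558) and (0.004566, 0.007194).
Slope = (0.02558 − 0.007194)/(0.1504 − 0.004566) = 0.1261; intercept = 0.02558 − 0.1261×0.1504 = 0.006619.
Vmax = 1/intercept = 151 μmol·min⁻¹; Km = slope × Vmax = 0.1261 × 151 = 19.0 nM.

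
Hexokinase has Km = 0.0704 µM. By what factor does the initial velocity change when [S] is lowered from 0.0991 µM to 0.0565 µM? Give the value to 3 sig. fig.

0.762

The fractional saturations are [S]/(Km+[S]) = 0.0991/0.1695 = 0.5847 and 0.0565/0.1269 = 0.4452.
v₂/v₁ is just their ratio: 0.4452/0.5847 = 0.762.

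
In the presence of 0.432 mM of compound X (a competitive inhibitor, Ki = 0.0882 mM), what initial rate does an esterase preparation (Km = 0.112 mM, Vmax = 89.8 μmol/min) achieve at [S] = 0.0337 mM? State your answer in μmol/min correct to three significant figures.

α = 1 + [I]/Ki = 1 + 0.432/0.0882 = 5.898.
For a competitive inhibitor, Vmax is unchanged and the apparent Km becomes α·Km: Km,app = 0.661 mM, Vmax,app = 89.8 μmol/min.
v = Vmax,app·[S]/(Km,app + [S]) = 89.8 × 0.0337/(0.661 + 0.0337) = 4.36 μmol/min.

4.36 μmol/min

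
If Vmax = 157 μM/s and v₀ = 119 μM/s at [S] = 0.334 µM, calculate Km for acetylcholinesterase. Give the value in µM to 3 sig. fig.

0.107 µM

From v = Vmax[S]/(Km+[S]), Km = [S](Vmax − v)/v.
Km = 0.334 × (157 − 119) / 119 = 12.69/119 = 0.107 µM.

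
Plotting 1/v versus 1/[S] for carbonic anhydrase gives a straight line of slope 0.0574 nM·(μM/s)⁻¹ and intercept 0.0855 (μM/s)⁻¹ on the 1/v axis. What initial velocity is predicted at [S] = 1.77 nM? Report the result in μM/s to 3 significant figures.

The y-intercept is 1/Vmax, so Vmax = 1/0.0855 = 11.7 μM/s.
The slope is Km/Vmax, so Km = 0.0574 × 11.7 = 0.671 nM.
Then v = 11.7 × 1.77/(0.671 + 1.77) = 8.48 μM/s.

8.48 μM/s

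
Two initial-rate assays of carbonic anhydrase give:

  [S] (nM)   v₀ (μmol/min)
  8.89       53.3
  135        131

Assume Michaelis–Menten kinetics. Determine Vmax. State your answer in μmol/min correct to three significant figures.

146 μmol/min

From v = Vmax[S]/(Km+[S]), each point gives Vmax = v(Km+[S])/[S].
Equating: 53.3(Km+8.89)/8.89 = 131(Km+135)/135.
5.996·Km + 53.3 = 0.9704·Km + 131, so (5.996 − 0.9704)·Km = 131 − 53.3.
Km = 77.70/5.025 = 15.5 nM; then Vmax = 53.3(15.5+8.89)/8.89 = 146 μmol/min.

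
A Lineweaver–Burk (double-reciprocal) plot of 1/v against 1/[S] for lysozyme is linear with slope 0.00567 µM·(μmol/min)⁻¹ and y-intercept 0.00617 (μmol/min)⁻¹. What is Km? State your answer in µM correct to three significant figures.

y-intercept = 1/Vmax ⇒ Vmax = 162 μmol/min; slope = Km/Vmax ⇒ Km = slope × Vmax.
Km = 0.00567 × 162 = 0.919 µM.

0.919 µM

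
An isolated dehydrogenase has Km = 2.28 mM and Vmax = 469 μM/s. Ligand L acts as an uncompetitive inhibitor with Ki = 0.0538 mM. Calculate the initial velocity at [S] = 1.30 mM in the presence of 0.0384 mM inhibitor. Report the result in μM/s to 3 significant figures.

With α = 1 + [I]/Ki = 1 + 0.0384/0.0538 = 1.714, the uncompetitive rate law is v = (Vmax/α)·[S] / (Km/α + [S]).
v = (469/1.714)×1.30 / (2.28/1.714 + 1.30) = 355.8/2.630 = 135 μM/s.

135 μM/s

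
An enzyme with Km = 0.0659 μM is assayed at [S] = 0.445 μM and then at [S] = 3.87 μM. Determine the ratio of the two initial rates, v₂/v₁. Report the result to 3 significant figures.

1.13

Since Vmax cancels, v₂/v₁ = [S]₂(Km+[S]₁) / [S]₁(Km+[S]₂).
= 3.87×(0.0659+0.445) / (0.445×(0.0659+3.87)) = 1.977/1.751 = 1.13.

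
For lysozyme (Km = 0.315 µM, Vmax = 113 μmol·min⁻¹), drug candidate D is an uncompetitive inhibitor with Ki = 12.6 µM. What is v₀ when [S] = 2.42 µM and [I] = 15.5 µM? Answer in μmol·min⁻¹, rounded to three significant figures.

α = 1 + [I]/Ki = 1 + 15.5/12.6 = 2.230.
For an uncompetitive inhibitor, both parameters are divided by α, giving Vmax/α and Km/α: Km,app = 0.141 µM, Vmax,app = 50.7 μmol·min⁻¹.
v = Vmax,app·[S]/(Km,app + [S]) = 50.7 × 2.42/(0.141 + 2.42) = 47.9 μmol·min⁻¹.

47.9 μmol·min⁻¹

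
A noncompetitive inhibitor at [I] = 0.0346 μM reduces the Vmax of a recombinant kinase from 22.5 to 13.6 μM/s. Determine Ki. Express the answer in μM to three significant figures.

Noncompetitive: Vmax,app = Vmax/α with α = 1 + [I]/Ki.
α = Vmax/Vmax,app = 22.5/13.6 = 1.654.
Since α = 1 + [I]/Ki, [I]/Ki = 1.654 − 1 = 0.6544 and Ki = 0.0346/0.6544 = 0.0529 μM.

0.0529 μM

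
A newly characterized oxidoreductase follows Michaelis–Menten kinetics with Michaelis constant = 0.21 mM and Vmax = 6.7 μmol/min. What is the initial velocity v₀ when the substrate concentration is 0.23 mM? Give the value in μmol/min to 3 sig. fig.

3.50 μmol/min

[S]/(Km+[S]) = 0.23/0.4400 = 0.5227, the fractional saturation.
v = 0.5227 × Vmax = 0.5227 × 6.7 = 3.50 μmol/min.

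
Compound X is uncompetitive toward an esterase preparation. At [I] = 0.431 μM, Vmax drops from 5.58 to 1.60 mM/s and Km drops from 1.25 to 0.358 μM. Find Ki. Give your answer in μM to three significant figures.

0.173 μM

Uncompetitive: Vmax,app = Vmax/α (and Km,app = Km/α) with α = 1 + [I]/Ki.
α = Vmax/Vmax,app = 5.58/1.60 = 3.488.
Since α = 1 + [I]/Ki, [I]/Ki = 3.488 − 1 = 2.488 and Ki = 0.431/2.488 = 0.173 μM.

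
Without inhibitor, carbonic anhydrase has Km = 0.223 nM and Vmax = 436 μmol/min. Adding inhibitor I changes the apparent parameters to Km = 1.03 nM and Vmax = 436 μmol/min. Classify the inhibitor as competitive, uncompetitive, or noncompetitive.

competitive

Km increases (0.223 → 1.03 nM) while Vmax is unchanged — the hallmark of competitive inhibition.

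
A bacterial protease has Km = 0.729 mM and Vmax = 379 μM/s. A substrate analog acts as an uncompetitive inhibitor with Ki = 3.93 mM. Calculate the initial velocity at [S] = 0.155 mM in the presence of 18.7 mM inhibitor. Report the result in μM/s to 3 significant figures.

α = 1 + [I]/Ki = 1 + 18.7/3.93 = 5.758.
For an uncompetitive inhibitor, both parameters are divided by α, giving Vmax/α and Km/α: Km,app = 0.127 mM, Vmax,app = 65.8 μM/s.
v = Vmax,app·[S]/(Km,app + [S]) = 65.8 × 0.155/(0.127 + 0.155) = 36.2 μM/s.

36.2 μM/s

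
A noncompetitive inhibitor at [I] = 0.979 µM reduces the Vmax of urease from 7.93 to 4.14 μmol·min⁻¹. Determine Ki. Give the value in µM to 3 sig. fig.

Noncompetitive: Vmax,app = Vmax/α with α = 1 + [I]/Ki.
α = Vmax/Vmax,app = 7.93/4.14 = 1.915.
Ki = [I]/(α − 1) = 0.979/0.9155 = 1.07 µM.

1.07 µM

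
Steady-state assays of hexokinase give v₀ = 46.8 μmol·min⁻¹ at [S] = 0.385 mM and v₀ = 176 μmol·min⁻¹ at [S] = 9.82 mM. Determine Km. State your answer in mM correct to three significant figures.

In reciprocal form, 1/v = (Km/Vmax)·(1/[S]) + 1/Vmax. The two points give (1/[S], 1/v) = (2.597, 0.02137) and (0.1018, 0.005682).
Slope = (0.02137 − 0.005682)/(2.597 − 0.1018) = 0.006285; intercept = 0.02137 − 0.006285×2.597 = 0.005042.
Vmax = 1/intercept = 198 μmol·min⁻¹; Km = slope × Vmax = 0.006285 × 198 = 1.25 mM.

1.25 mM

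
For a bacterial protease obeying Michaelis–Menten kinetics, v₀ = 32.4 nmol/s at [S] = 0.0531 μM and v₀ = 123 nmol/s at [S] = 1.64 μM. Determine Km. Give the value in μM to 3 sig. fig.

0.169 μM

From v = Vmax[S]/(Km+[S]), each point gives Vmax = v(Km+[S])/[S].
Equating: 32.4(Km+0.0531)/0.0531 = 123(Km+1.64)/1.64.
610.2·Km + 32.4 = 75.00·Km + 123, so (610.2 − 75.00)·Km = 123 − 32.4.
Km = 90.60/535.2 = 0.169 μM; then Vmax = 32.4(0.169+0.0531)/0.0531 = 136 nmol/s.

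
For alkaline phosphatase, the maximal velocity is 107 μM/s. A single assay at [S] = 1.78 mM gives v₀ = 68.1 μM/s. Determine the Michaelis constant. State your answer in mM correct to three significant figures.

1.02 mM

From v = Vmax[S]/(Km+[S]), Km = [S](Vmax − v)/v.
Km = 1.78 × (107 − 68.1) / 68.1 = 69.24/68.1 = 1.02 mM.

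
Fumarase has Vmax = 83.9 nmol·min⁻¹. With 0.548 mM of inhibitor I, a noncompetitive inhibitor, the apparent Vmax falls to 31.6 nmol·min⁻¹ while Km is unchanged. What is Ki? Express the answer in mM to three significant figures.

0.331 mM

Noncompetitive: Vmax,app = Vmax/α with α = 1 + [I]/Ki.
α = Vmax/Vmax,app = 83.9/31.6 = 2.655.
Ki = [I]/(α − 1) = 0.548/1.655 = 0.331 mM.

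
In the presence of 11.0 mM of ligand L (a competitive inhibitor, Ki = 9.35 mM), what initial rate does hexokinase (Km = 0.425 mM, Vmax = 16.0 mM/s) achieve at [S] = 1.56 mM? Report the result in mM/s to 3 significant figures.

α = 1 + [I]/Ki = 1 + 11.0/9.35 = 2.176.
For a competitive inhibitor, Vmax is unchanged and the apparent Km becomes α·Km: Km,app = 0.925 mM, Vmax,app = 16.0 mM/s.
v = Vmax,app·[S]/(Km,app + [S]) = 16.0 × 1.56/(0.925 + 1.56) = 10.0 mM/s.

10.0 mM/s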